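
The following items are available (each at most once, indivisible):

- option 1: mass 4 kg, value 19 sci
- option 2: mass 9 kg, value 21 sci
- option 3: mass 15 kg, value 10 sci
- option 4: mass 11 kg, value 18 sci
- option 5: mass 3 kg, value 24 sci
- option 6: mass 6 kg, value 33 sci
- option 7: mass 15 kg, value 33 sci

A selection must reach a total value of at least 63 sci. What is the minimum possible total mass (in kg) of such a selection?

13

Subsets with value ≥ 63, sorted by total mass:
- option 1+option 5+option 6: mass 13, value 76
- option 1+option 2+option 5: mass 16, value 64
- option 2+option 5+option 6: mass 18, value 78
- option 1+option 2+option 6: mass 19, value 73
Minimum mass: 13 kg.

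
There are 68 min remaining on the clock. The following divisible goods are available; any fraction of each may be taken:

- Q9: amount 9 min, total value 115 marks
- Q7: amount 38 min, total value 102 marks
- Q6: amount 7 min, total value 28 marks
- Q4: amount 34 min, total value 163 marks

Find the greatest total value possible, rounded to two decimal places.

354.32

Take in order of value per unit:
- Q9 (115/9 per unit): all 9 → value 115, running total 115.00
- Q4 (163/34 per unit): all 34 → value 163, running total 278.00
- Q6 (28/7 per unit): all 7 → value 28, running total 306.00
- Q7 (102/38 per unit): 18 of 38 → value 18×102/38 = 48.3158, running total 354.32
Total 354.32.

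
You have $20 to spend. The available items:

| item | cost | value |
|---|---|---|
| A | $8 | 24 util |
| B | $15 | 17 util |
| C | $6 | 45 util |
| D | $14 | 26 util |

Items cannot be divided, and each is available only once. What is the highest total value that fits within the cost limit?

71 util

Check high-value combinations within $20:
- C+D: cost 6+14=20, value 45+26=71
- A+C: cost 8+6=14, value 24+45=69
- C: cost 6, value 45
- D: cost 14, value 26
- A: cost 8, value 24
Best: 71 util.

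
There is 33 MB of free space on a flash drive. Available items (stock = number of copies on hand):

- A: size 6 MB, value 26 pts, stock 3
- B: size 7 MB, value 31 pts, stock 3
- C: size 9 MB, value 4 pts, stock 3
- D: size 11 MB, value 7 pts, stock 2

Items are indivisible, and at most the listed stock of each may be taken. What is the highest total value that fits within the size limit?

145 pts

Best selections within size 33 and stock limits:
- 2×A + 3×B: size 33, value 145
- 3×A + 2×B: size 32, value 140
Best: 145 pts.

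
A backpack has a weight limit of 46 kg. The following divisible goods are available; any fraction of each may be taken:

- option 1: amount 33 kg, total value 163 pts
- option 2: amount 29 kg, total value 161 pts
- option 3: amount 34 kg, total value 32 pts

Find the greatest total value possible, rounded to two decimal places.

Take in order of value per unit:
- option 2 (161/29 per unit): all 29 → value 161, running total 161.00
- option 1 (163/33 per unit): 17 of 33 → value 17×163/33 = 83.9697, running total 244.97
Total 244.97.

244.97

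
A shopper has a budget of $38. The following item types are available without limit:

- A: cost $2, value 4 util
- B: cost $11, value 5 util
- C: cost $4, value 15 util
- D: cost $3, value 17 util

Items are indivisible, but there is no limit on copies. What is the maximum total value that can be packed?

Best value-per-unit is D at 17/3; filling with it alone gives 12×17 = 204.
Optimal mix: 1×A + 12×D → cost 38, value 208.

208 util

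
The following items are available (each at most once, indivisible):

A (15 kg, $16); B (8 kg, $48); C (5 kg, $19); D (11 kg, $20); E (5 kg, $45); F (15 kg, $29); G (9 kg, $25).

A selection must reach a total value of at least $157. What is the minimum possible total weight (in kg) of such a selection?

Subsets with value ≥ 157, sorted by total weight:
- B+C+D+E+G: weight 38, value 157
- B+C+E+F+G: weight 42, value 166
Minimum weight: 38 kg.

38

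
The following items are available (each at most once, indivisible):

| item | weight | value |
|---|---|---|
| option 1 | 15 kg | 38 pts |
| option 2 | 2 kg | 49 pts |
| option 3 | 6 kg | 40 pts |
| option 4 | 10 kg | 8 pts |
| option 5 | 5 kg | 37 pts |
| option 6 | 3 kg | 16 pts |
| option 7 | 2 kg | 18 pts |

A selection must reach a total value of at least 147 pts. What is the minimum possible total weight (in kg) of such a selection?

18

Subsets with value ≥ 147, sorted by total weight:
- option 2+option 3+option 5+option 6+option 7: weight 18, value 160
- option 2+option 3+option 4+option 5+option 7: weight 25, value 152
- option 2+option 3+option 4+option 5+option 6: weight 26, value 150
- option 1+option 2+option 5+option 6+option 7: weight 27, value 158
Minimum weight: 18 kg.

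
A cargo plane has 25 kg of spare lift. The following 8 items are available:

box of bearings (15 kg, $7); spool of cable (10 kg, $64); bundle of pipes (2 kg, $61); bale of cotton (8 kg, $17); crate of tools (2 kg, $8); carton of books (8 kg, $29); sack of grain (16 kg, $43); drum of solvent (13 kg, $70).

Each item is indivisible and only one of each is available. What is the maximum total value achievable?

Check high-value combinations within 25 kg:
- spool of cable+bundle of pipes+drum of solvent: weight 10+2+13=25, value 64+61+70=195
- bundle of pipes+crate of tools+carton of books+drum of solvent: weight 2+2+8+13=25, value 61+8+29+70=168
- spool of cable+bundle of pipes+crate of tools+carton of books: weight 10+2+2+8=22, value 64+61+8+29=162
- bundle of pipes+carton of books+drum of solvent: weight 2+8+13=23, value 61+29+70=160
Best: $195.

$195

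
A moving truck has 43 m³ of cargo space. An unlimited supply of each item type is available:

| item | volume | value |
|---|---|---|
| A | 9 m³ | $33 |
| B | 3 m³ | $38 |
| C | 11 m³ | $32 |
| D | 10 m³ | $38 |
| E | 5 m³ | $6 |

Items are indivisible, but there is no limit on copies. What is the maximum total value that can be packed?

Best value-per-unit is B at 38/3, and filling with it alone uses volume 14×3=42. No mix of the others beats 14×38 = 532.

$532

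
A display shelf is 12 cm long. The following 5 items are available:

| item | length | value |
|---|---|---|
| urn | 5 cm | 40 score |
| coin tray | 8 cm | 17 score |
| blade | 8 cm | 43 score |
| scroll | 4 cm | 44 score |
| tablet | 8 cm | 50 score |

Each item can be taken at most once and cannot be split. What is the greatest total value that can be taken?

94 score

Check high-value combinations within 12 cm:
- scroll+tablet: length 4+8=12, value 44+50=94
- blade+scroll: length 8+4=12, value 43+44=87
- urn+scroll: length 5+4=9, value 40+44=84
Best: 94 score.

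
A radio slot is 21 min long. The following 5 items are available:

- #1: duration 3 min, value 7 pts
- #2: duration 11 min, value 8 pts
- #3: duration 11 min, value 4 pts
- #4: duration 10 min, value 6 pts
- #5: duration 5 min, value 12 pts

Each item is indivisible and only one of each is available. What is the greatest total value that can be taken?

Check high-value combinations within 21 min:
- #1+#2+#5: duration 3+11+5=19, value 7+8+12=27
- #1+#4+#5: duration 3+10+5=18, value 7+6+12=25
- #1+#3+#5: duration 3+11+5=19, value 7+4+12=23
Best: 27 pts.

27 pts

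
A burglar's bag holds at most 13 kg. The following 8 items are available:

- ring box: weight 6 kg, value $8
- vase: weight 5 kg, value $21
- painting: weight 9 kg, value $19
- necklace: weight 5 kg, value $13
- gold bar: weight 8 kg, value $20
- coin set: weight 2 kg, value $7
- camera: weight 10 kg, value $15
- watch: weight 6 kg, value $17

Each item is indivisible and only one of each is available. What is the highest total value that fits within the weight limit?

$45

This is a 0/1 knapsack; check combinations near the capacity.
- vase+coin set+watch: weight 5+2+6=13, value 21+7+17=45
- vase+necklace+coin set: weight 5+5+2=12, value 21+13+7=41
- vase+gold bar: weight 5+8=13, value 21+20=41
- vase+watch: weight 5+6=11, value 21+17=38
- necklace+coin set+watch: weight 5+2+6=13, value 13+7+17=37
Best: $45.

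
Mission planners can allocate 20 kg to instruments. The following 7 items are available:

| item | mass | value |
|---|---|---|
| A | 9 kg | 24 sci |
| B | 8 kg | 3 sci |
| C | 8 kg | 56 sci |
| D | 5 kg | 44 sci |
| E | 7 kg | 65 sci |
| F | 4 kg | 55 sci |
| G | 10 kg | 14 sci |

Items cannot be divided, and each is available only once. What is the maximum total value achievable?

176 sci

This is a 0/1 knapsack; check combinations near the capacity.
- C+E+F: mass 8+7+4=19, value 56+65+55=176
- C+D+E: mass 8+5+7=20, value 56+44+65=165
- D+E+F: mass 5+7+4=16, value 44+65+55=164
- C+D+F: mass 8+5+4=17, value 56+44+55=155
- A+E+F: mass 9+7+4=20, value 24+65+55=144
Best: 176 sci.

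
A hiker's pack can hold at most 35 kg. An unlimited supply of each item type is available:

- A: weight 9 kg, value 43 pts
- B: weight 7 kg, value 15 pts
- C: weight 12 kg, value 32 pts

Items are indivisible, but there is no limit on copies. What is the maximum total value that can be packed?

Best value-per-unit is A at 43/9; filling with it alone gives 3×43 = 129.
Optimal mix: 3×A + 1×B → weight 34, value 144.

144 pts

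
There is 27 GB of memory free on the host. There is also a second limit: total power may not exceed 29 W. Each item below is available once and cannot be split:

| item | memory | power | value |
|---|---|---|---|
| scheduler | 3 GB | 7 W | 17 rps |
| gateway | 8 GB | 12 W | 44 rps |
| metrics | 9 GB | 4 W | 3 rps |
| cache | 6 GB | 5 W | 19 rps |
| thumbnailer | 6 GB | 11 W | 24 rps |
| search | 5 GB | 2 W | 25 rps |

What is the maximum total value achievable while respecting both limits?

105 rps

Feasible sets respecting both limits:
- scheduler+gateway+cache+search: memory 22, power 26, value 105
- gateway+thumbnailer+search: memory 19, power 25, value 93
- scheduler+gateway+metrics+search: memory 25, power 25, value 89
Best: 105 rps.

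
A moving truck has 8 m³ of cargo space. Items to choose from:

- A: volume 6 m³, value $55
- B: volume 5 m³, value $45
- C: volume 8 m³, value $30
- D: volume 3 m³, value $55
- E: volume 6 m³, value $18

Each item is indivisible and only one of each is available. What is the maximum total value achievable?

$100

Check high-value combinations within 8 m³:
- B+D: volume 5+3=8, value 45+55=100
- D: volume 3, value 55
- A: volume 6, value 55
- B: volume 5, value 45
- C: volume 8, value 30
Best: $100.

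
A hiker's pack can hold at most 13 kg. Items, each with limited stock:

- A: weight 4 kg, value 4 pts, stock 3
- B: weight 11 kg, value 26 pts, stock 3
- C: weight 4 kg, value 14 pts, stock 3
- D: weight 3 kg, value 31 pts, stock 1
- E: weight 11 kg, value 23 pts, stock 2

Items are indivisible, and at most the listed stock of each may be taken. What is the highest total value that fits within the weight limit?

59 pts

Top feasible selections:
- 2×C + 1×D: weight 11, value 59
- 1×A + 1×C + 1×D: weight 11, value 49
- 1×C + 1×D: weight 7, value 45
Best: 59 pts.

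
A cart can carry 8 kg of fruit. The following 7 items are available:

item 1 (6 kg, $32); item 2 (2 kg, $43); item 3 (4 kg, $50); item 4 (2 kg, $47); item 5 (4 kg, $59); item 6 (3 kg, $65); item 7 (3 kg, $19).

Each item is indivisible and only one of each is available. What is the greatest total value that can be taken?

$155

Check high-value combinations within 8 kg:
- item 2+item 4+item 6: weight 2+2+3=7, value 43+47+65=155
- item 2+item 4+item 5: weight 2+2+4=8, value 43+47+59=149
- item 2+item 3+item 4: weight 2+4+2=8, value 43+50+47=140
- item 4+item 6+item 7: weight 2+3+3=8, value 47+65+19=131
Best: $155.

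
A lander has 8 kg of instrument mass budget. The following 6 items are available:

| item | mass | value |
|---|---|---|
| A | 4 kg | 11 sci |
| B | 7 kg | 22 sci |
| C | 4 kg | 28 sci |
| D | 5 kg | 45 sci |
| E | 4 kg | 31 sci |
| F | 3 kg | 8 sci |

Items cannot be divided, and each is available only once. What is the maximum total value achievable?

Check high-value combinations within 8 kg:
- C+E: mass 4+4=8, value 28+31=59
- D+F: mass 5+3=8, value 45+8=53
- D: mass 5, value 45
- A+E: mass 4+4=8, value 11+31=42
Best: 59 sci.

59 sci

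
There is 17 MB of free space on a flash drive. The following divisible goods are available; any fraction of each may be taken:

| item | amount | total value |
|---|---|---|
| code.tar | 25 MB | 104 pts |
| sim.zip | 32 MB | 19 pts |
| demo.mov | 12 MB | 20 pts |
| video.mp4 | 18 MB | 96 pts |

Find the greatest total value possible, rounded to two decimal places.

90.67

Take in order of value per unit:
- video.mp4 (96/18 per unit): 17 of 18 → value 17×96/18 = 90.6667, running total 90.67
Total 90.67.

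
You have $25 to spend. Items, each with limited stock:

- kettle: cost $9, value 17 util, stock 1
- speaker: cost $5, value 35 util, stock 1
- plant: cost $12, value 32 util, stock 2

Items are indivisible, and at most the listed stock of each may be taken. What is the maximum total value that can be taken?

67 util

Top feasible selections:
- 1×speaker + 1×plant: cost 17, value 67
- 2×plant: cost 24, value 64
- 1×kettle + 1×speaker: cost 14, value 52
Best: 67 util.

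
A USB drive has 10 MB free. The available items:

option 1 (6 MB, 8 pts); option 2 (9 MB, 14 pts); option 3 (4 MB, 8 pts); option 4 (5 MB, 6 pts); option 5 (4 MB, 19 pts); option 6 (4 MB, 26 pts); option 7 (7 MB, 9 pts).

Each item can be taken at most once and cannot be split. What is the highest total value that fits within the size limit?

45 pts

Check high-value combinations within 10 MB:
- option 5+option 6: size 4+4=8, value 19+26=45
- option 3+option 6: size 4+4=8, value 8+26=34
- option 1+option 6: size 6+4=10, value 8+26=34
Best: 45 pts.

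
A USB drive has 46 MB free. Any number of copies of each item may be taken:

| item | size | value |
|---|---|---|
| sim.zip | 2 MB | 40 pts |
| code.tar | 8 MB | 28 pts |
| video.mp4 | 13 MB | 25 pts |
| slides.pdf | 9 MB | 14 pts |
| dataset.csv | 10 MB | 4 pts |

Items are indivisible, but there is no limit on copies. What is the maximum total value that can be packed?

920 pts

Best value-per-unit is sim.zip at 40/2, and filling with it alone uses size 23×2=46. No mix of the others beats 23×40 = 920.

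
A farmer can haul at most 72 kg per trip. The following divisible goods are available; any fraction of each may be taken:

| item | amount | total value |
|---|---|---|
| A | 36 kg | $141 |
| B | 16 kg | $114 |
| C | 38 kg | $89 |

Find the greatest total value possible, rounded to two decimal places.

301.84

Take in order of value per unit:
- B (114/16 per unit): all 16 → value 114, running total 114.00
- A (141/36 per unit): all 36 → value 141, running total 255.00
- C (89/38 per unit): 20 of 38 → value 20×89/38 = 46.8421, running total 301.84
Total 301.84.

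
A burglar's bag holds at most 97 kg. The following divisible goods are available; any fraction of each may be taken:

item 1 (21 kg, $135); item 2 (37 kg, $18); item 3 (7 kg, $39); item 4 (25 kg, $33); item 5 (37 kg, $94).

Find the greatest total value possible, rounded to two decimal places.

Take in order of value per unit:
- item 1 (135/21 per unit): all 21 → value 135, running total 135.00
- item 3 (39/7 per unit): all 7 → value 39, running total 174.00
- item 5 (94/37 per unit): all 37 → value 94, running total 268.00
- item 4 (33/25 per unit): all 25 → value 33, running total 301.00
- item 2 (18/37 per unit): 7 of 37 → value 7×18/37 = 3.4054, running total 304.41
Total 304.41.

304.41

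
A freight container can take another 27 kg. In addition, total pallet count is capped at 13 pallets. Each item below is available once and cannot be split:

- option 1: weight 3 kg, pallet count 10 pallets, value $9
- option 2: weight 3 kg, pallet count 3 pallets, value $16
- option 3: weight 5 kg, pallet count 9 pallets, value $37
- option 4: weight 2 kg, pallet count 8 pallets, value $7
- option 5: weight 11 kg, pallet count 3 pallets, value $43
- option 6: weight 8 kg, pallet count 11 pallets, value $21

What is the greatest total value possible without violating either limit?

$80

Feasible sets respecting both limits:
- option 3+option 5: weight 16, pallet count 12, value 80
- option 2+option 5: weight 14, pallet count 6, value 59
- option 2+option 3: weight 8, pallet count 12, value 53
- option 1+option 5: weight 14, pallet count 13, value 52
Best: $80.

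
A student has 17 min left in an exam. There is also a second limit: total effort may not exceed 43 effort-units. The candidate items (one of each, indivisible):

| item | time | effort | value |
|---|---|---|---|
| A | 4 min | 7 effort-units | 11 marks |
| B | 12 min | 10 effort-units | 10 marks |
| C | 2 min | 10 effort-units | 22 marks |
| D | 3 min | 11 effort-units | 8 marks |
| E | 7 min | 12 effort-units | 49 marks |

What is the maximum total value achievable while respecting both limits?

90 marks

Feasible sets respecting both limits:
- A+C+D+E: time 16, effort 40, value 90
- A+C+E: time 13, effort 29, value 82
- C+D+E: time 12, effort 33, value 79
Best: 90 marks.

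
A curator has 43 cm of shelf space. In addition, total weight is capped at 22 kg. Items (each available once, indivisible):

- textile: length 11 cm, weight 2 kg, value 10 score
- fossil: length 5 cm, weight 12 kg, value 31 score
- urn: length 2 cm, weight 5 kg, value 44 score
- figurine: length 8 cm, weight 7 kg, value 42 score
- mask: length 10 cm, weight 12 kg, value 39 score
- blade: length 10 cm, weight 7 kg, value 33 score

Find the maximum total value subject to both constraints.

Feasible sets respecting both limits:
- textile+urn+figurine+blade: length 31, weight 21, value 129
- urn+figurine+blade: length 20, weight 19, value 119
- textile+urn+figurine: length 21, weight 14, value 96
- textile+urn+mask: length 23, weight 19, value 93
Best: 129 score.

129 score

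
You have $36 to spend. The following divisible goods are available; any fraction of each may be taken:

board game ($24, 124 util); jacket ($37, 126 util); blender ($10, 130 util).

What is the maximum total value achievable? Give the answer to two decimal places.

Take in order of value per unit:
- blender (130/10 per unit): all 10 → value 130, running total 130.00
- board game (124/24 per unit): all 24 → value 124, running total 254.00
- jacket (126/37 per unit): 2 of 37 → value 2×126/37 = 6.8108, running total 260.81
Total 260.81.

260.81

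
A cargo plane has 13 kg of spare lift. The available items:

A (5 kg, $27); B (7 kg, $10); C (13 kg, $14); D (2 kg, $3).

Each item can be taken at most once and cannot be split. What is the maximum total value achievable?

$37

Check high-value combinations within 13 kg:
- A+B: weight 5+7=12, value 27+10=37
- A+D: weight 5+2=7, value 27+3=30
- A: weight 5, value 27
- C: weight 13, value 14
- B+D: weight 7+2=9, value 10+3=13
Best: $37.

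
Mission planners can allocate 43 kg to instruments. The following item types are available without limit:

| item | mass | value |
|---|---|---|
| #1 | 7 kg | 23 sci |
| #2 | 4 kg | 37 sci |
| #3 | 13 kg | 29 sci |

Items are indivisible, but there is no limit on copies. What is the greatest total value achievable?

370 sci

Best value-per-unit is #2 at 37/4, and filling with it alone uses mass 10×4=40. No mix of the others beats 10×37 = 370.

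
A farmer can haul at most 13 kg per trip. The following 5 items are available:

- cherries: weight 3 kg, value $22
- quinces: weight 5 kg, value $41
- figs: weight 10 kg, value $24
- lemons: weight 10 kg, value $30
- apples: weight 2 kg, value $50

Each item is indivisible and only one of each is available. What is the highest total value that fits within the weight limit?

$113

Check high-value combinations within 13 kg:
- cherries+quinces+apples: weight 3+5+2=10, value 22+41+50=113
- quinces+apples: weight 5+2=7, value 41+50=91
- lemons+apples: weight 10+2=12, value 30+50=80
Best: $113.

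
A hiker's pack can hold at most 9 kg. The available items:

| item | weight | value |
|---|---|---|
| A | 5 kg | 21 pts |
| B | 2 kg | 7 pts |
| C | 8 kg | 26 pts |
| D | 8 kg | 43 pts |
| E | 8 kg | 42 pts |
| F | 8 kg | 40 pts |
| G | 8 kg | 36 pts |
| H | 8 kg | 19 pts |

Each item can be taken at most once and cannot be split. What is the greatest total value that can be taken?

43 pts

Check high-value combinations within 9 kg:
- D: weight 8, value 43
- E: weight 8, value 42
- F: weight 8, value 40
- G: weight 8, value 36
Best: 43 pts.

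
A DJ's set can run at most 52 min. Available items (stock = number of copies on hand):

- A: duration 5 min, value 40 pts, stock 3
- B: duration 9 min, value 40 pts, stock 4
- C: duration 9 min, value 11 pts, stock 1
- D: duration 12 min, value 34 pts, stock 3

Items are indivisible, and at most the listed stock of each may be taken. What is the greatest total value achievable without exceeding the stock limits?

280 pts

Top feasible selections:
- 3×A + 4×B: duration 51, value 280
- 3×A + 3×B + 1×C: duration 51, value 251
- 3×A + 3×B: duration 42, value 240
Best: 280 pts.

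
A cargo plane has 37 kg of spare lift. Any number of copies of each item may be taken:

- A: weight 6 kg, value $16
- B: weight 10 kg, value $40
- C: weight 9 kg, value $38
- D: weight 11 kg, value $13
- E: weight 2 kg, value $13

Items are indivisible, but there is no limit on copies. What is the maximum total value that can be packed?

Best value-per-unit is E at 13/2, and filling with it alone uses weight 18×2=36. No mix of the others beats 18×13 = 234.

$234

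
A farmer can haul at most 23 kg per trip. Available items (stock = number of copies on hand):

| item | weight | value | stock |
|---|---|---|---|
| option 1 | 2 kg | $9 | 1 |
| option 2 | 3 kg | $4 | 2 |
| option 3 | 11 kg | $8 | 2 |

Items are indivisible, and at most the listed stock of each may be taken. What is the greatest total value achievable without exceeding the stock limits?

$25

Best selections within weight 23 and stock limits:
- 1×option 1 + 2×option 2 + 1×option 3: weight 19, value 25
- 1×option 1 + 1×option 2 + 1×option 3: weight 16, value 21
- 1×option 1 + 2×option 2: weight 8, value 17
- 1×option 1 + 1×option 3: weight 13, value 17
Best: $25.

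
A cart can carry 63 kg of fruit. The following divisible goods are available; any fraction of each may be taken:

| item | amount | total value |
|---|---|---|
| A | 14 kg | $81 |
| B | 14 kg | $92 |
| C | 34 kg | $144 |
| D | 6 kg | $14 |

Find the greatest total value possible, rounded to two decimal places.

Take in order of value per unit:
- B (92/14 per unit): all 14 → value 92, running total 92.00
- A (81/14 per unit): all 14 → value 81, running total 173.00
- C (144/34 per unit): all 34 → value 144, running total 317.00
- D (14/6 per unit): 1 of 6 → value 1×14/6 = 2.3333, running total 319.33
Total 319.33.

319.33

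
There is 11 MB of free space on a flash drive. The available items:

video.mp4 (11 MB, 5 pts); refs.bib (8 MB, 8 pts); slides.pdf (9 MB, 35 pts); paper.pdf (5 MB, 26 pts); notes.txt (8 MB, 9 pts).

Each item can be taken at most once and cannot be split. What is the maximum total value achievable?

Check high-value combinations within 11 MB:
- slides.pdf: size 9, value 35
- paper.pdf: size 5, value 26
- notes.txt: size 8, value 9
- refs.bib: size 8, value 8
Best: 35 pts.

35 pts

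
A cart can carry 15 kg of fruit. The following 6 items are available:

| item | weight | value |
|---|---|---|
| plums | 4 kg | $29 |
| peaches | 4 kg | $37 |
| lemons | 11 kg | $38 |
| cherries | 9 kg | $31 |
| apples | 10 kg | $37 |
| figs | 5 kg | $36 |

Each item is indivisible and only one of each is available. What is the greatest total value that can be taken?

$102

Check high-value combinations within 15 kg:
- plums+peaches+figs: weight 4+4+5=13, value 29+37+36=102
- peaches+lemons: weight 4+11=15, value 37+38=75
- peaches+apples: weight 4+10=14, value 37+37=74
- peaches+figs: weight 4+5=9, value 37+36=73
Best: $102.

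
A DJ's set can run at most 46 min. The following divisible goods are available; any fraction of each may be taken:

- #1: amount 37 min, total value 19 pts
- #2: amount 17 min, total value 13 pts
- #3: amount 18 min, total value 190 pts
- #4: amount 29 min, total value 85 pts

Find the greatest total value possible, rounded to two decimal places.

Take in order of value per unit:
- #3 (190/18 per unit): all 18 → value 190, running total 190.00
- #4 (85/29 per unit): 28 of 29 → value 28×85/29 = 82.0690, running total 272.07
Total 272.07.

272.07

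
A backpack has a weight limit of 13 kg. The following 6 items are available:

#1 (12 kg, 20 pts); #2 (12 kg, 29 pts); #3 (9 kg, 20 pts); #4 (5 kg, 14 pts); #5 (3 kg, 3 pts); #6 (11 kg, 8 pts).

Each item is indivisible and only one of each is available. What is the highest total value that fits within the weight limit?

29 pts

Check high-value combinations within 13 kg:
- #2: weight 12, value 29
- #3+#5: weight 9+3=12, value 20+3=23
- #3: weight 9, value 20
Best: 29 pts.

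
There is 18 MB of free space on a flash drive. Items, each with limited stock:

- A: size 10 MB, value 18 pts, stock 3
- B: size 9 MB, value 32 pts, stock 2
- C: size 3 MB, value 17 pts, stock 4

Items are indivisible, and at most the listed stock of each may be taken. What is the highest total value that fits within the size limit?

Top feasible selections:
- 1×B + 3×C: size 18, value 83
- 4×C: size 12, value 68
Best: 83 pts.

83 pts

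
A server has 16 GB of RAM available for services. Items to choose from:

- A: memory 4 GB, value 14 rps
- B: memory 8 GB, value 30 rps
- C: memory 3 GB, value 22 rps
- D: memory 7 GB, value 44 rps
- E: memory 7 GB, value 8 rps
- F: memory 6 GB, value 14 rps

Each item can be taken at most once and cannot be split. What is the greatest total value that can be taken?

80 rps

Check high-value combinations within 16 GB:
- A+C+D: memory 4+3+7=14, value 14+22+44=80
- C+D+F: memory 3+7+6=16, value 22+44+14=80
- B+D: memory 8+7=15, value 30+44=74
- C+D: memory 3+7=10, value 22+44=66
Best: 80 rps.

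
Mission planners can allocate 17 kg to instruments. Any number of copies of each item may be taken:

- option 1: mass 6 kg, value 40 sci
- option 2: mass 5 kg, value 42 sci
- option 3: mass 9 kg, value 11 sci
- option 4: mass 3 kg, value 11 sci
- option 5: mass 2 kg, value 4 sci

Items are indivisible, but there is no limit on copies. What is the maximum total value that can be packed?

Best value-per-unit is option 2 at 42/5; filling with it alone gives 3×42 = 126.
Optimal mix: 3×option 2 + 1×option 5 → mass 17, value 130.

130 sci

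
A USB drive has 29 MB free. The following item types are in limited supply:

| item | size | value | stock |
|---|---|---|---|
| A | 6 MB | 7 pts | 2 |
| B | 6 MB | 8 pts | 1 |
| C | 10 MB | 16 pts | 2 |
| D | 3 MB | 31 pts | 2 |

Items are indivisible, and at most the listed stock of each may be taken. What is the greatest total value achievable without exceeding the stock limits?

Top feasible selections:
- 2×C + 2×D: size 26, value 94
- 1×A + 1×B + 1×C + 2×D: size 28, value 93
Best: 94 pts.

94 pts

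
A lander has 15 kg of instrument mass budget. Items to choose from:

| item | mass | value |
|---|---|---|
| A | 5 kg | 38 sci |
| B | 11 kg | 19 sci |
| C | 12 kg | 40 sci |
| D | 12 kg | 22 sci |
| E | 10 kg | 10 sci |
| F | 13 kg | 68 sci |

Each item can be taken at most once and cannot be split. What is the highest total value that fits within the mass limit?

Check high-value combinations within 15 kg:
- F: mass 13, value 68
- A+E: mass 5+10=15, value 38+10=48
- C: mass 12, value 40
- A: mass 5, value 38
- D: mass 12, value 22
Best: 68 sci.

68 sci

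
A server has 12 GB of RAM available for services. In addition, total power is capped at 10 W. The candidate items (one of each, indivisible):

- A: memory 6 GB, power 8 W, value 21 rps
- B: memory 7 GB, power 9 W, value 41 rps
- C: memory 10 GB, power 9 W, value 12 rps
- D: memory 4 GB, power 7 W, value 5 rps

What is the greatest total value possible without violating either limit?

Feasible sets respecting both limits:
- B: memory 7, power 9, value 41
- A: memory 6, power 8, value 21
- C: memory 10, power 9, value 12
Best: 41 rps.

41 rps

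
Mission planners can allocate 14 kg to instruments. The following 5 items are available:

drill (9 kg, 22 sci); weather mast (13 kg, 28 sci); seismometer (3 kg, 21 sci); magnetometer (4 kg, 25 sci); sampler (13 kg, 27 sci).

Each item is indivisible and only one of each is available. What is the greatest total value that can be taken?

Check high-value combinations within 14 kg:
- drill+magnetometer: mass 9+4=13, value 22+25=47
- seismometer+magnetometer: mass 3+4=7, value 21+25=46
- drill+seismometer: mass 9+3=12, value 22+21=43
- weather mast: mass 13, value 28
- sampler: mass 13, value 27
Best: 47 sci.

47 sci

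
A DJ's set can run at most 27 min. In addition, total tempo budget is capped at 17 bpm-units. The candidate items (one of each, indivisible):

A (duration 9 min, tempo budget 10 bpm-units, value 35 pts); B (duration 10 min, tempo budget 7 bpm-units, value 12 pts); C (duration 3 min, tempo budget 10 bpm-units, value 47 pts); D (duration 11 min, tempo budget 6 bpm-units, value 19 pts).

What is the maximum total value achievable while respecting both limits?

66 pts

Feasible sets respecting both limits:
- C+D: duration 14, tempo budget 16, value 66
- B+C: duration 13, tempo budget 17, value 59
- A+D: duration 20, tempo budget 16, value 54
- A+B: duration 19, tempo budget 17, value 47
Best: 66 pts.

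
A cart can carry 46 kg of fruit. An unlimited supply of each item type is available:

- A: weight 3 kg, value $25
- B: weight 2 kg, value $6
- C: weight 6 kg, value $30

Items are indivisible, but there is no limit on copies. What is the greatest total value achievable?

$375

Best value-per-unit is A at 25/3, and filling with it alone uses weight 15×3=45. No mix of the others beats 15×25 = 375.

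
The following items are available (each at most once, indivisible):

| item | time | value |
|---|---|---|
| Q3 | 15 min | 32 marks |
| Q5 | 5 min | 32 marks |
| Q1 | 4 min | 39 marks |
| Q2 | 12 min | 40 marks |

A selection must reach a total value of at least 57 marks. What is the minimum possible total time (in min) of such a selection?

Subsets with value ≥ 57, sorted by total time:
- Q5+Q1: time 9, value 71
- Q1+Q2: time 16, value 79
Minimum time: 9 min.

9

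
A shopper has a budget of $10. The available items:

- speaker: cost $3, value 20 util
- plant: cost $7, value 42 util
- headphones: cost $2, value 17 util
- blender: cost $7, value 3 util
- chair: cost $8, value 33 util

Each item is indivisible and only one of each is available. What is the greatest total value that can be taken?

Check high-value combinations within $10:
- speaker+plant: cost 3+7=10, value 20+42=62
- plant+headphones: cost 7+2=9, value 42+17=59
- headphones+chair: cost 2+8=10, value 17+33=50
Best: 62 util.

62 util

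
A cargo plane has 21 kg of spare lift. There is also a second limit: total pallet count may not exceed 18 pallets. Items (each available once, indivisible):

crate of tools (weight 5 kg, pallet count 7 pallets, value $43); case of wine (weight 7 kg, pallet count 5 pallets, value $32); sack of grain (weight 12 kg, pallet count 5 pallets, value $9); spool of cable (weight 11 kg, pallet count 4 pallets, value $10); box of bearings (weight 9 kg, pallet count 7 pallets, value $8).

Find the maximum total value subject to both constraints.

Feasible sets respecting both limits:
- crate of tools+case of wine: weight 12, pallet count 12, value 75
- crate of tools+spool of cable: weight 16, pallet count 11, value 53
- crate of tools+sack of grain: weight 17, pallet count 12, value 52
Best: $75.

$75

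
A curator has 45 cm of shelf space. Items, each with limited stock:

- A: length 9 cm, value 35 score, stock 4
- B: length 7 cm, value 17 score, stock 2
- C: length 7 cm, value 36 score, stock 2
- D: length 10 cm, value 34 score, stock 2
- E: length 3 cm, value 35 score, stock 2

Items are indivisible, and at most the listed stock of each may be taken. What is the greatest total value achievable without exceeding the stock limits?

Top feasible selections:
- 2×A + 1×B + 2×C + 2×E: length 45, value 229
- 2×A + 2×C + 2×E: length 38, value 212
Best: 229 score.

229 score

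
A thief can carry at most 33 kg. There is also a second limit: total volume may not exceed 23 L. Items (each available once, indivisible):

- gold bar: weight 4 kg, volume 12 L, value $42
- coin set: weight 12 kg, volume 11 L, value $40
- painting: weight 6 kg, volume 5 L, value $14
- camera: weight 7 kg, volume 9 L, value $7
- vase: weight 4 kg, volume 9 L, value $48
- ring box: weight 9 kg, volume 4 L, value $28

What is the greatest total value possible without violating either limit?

$90

Feasible sets respecting both limits:
- gold bar+vase: weight 8, volume 21, value 90
- painting+vase+ring box: weight 19, volume 18, value 90
- coin set+vase: weight 16, volume 20, value 88
Best: $90.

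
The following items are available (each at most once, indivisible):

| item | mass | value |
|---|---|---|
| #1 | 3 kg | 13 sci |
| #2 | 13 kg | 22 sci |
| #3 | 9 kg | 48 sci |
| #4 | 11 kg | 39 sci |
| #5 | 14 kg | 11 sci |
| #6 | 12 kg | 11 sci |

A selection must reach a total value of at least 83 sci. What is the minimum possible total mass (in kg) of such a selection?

20

Subsets with value ≥ 83, sorted by total mass:
- #3+#4: mass 20, value 87
- #1+#3+#4: mass 23, value 100
Minimum mass: 20 kg.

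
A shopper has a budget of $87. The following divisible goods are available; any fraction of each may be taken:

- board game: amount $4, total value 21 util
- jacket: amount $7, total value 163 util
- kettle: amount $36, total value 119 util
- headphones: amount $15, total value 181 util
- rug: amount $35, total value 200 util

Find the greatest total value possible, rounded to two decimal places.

650.94

Take in order of value per unit:
- jacket (163/7 per unit): all 7 → value 163, running total 163.00
- headphones (181/15 per unit): all 15 → value 181, running total 344.00
- rug (200/35 per unit): all 35 → value 200, running total 544.00
- board game (21/4 per unit): all 4 → value 21, running total 565.00
- kettle (119/36 per unit): 26 of 36 → value 26×119/36 = 85.9444, running total 650.94
Total 650.94.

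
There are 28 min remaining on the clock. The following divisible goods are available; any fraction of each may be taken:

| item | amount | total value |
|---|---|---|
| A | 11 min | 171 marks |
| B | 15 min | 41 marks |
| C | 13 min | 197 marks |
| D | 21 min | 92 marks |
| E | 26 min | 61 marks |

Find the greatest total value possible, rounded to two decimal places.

385.52

Take in order of value per unit:
- A (171/11 per unit): all 11 → value 171, running total 171.00
- C (197/13 per unit): all 13 → value 197, running total 368.00
- D (92/21 per unit): 4 of 21 → value 4×92/21 = 17.5238, running total 385.52
Total 385.52.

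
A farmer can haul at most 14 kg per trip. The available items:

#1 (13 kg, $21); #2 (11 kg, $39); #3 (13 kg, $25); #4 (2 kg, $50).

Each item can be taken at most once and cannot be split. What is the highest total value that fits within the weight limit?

$89

Check high-value combinations within 14 kg:
- #2+#4: weight 11+2=13, value 39+50=89
- #4: weight 2, value 50
- #2: weight 11, value 39
Best: $89.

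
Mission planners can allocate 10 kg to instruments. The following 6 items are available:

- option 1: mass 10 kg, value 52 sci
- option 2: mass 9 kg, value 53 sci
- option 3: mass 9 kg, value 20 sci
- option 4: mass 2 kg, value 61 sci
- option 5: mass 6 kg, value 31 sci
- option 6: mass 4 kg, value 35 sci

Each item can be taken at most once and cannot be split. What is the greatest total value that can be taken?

This is a 0/1 knapsack; check combinations near the capacity.
- option 4+option 6: mass 2+4=6, value 61+35=96
- option 4+option 5: mass 2+6=8, value 61+31=92
- option 5+option 6: mass 6+4=10, value 31+35=66
Best: 96 sci.

96 sci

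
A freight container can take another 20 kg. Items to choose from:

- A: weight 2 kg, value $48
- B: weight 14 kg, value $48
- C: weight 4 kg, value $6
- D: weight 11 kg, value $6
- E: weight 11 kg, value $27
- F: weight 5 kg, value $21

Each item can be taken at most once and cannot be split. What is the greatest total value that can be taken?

$102

This is a 0/1 knapsack; check combinations near the capacity.
- A+B+C: weight 2+14+4=20, value 48+48+6=102
- A+B: weight 2+14=16, value 48+48=96
- A+E+F: weight 2+11+5=18, value 48+27+21=96
Best: $102.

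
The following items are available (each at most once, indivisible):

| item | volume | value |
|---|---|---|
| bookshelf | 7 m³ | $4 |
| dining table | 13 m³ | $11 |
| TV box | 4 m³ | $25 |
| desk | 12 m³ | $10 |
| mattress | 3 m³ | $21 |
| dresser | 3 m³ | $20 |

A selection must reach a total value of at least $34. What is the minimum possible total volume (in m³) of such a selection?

6

Subsets with value ≥ 34, sorted by total volume:
- mattress+dresser: volume 6, value 41
- TV box+mattress: volume 7, value 46
Minimum volume: 6 m³.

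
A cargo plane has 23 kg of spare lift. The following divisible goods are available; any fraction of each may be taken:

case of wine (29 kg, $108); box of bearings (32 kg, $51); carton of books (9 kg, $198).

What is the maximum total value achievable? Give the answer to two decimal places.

250.14

Take in order of value per unit:
- carton of books (198/9 per unit): all 9 → value 198, running total 198.00
- case of wine (108/29 per unit): 14 of 29 → value 14×108/29 = 52.1379, running total 250.14
Total 250.14.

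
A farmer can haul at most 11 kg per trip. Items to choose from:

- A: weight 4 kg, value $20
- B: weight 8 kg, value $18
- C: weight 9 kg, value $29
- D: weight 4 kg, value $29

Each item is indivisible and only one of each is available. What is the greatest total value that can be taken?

$49

Check high-value combinations within 11 kg:
- A+D: weight 4+4=8, value 20+29=49
- D: weight 4, value 29
- C: weight 9, value 29
- A: weight 4, value 20
Best: $49.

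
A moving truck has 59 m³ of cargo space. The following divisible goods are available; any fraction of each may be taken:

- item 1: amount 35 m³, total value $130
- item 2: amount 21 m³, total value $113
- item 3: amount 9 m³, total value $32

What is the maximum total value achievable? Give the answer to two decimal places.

253.67

Take in order of value per unit:
- item 2 (113/21 per unit): all 21 → value 113, running total 113.00
- item 1 (130/35 per unit): all 35 → value 130, running total 243.00
- item 3 (32/9 per unit): 3 of 9 → value 3×32/9 = 10.6667, running total 253.67
Total 253.67.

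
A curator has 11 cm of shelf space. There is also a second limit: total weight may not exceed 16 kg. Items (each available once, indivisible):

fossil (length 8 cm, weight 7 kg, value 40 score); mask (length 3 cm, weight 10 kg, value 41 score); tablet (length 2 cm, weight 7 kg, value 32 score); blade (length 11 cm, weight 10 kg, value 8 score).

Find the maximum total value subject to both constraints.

Feasible sets respecting both limits:
- fossil+tablet: length 10, weight 14, value 72
- mask: length 3, weight 10, value 41
- fossil: length 8, weight 7, value 40
- tablet: length 2, weight 7, value 32
Best: 72 score.

72 score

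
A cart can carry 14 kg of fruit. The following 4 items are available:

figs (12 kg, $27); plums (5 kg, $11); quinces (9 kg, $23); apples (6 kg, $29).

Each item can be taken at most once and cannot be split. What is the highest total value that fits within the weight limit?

Check high-value combinations within 14 kg:
- plums+apples: weight 5+6=11, value 11+29=40
- plums+quinces: weight 5+9=14, value 11+23=34
- apples: weight 6, value 29
- figs: weight 12, value 27
Best: $40.

$40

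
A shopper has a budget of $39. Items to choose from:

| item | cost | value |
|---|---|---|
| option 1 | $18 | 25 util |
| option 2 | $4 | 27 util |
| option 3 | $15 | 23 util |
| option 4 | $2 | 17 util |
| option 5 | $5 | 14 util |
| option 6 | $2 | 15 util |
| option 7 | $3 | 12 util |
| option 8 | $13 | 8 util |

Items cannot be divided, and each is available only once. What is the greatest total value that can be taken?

Check high-value combinations within $39:
- option 1+option 2+option 4+option 5+option 6+option 7: cost 18+4+2+5+2+3=34, value 25+27+17+14+15+12=110
- option 2+option 3+option 4+option 5+option 6+option 7: cost 4+15+2+5+2+3=31, value 27+23+17+14+15+12=108
- option 2+option 3+option 4+option 6+option 7+option 8: cost 4+15+2+2+3+13=39, value 27+23+17+15+12+8=102
- option 1+option 2+option 4+option 5+option 6: cost 18+4+2+5+2=31, value 25+27+17+14+15=98
- option 2+option 3+option 4+option 5+option 6: cost 4+15+2+5+2=28, value 27+23+17+14+15=96
Best: 110 util.

110 util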